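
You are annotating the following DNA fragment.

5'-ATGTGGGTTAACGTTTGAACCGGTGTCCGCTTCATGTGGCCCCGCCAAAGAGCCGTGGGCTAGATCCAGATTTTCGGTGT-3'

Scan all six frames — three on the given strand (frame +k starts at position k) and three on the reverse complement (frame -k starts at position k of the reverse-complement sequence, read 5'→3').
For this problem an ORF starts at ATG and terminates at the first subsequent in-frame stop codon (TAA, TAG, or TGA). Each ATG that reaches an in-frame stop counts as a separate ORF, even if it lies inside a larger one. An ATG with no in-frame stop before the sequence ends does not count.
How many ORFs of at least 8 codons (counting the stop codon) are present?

1

Reverse complement (5'→3'): ACACCGAAAATCTGGATCTAGCCCACGGCTCTTTGGCGGGGCCACATGAAGCGGACACCGGTTCAAACGTTAACCCACAT
Frame +1: ATG TGG GTT AAC GTT TGA ACC GGT GTC CGC TTC ATG TGG CCC CGC CAA AGA GCC GTG GGC TAG ATC CAG ATT TTC GGT — ATG at 1, stop TGA at 16 → 18 nt; ATG at 34, stop TAG at 61 → 30 nt.
Frame +2: TGT GGG TTA ACG TTT GAA CCG GTG TCC GCT TCA TGT GGC CCC GCC AAA GAG CCG TGG GCT AGA TCC AGA TTT TCG GTG — no ATG→stop ORF.
Frame +3: GTG GGT TAA CGT TTG AAC CGG TGT CCG CTT CAT GTG GCC CCG CCA AAG AGC CGT GGG CTA GAT CCA GAT TTT CGG TGT — no ATG→stop ORF.
Frame -1: ACA CCG AAA ATC TGG ATC TAG CCC ACG GCT CTT TGG CGG GGC CAC ATG AAG CGG ACA CCG GTT CAA ACG TTA ACC CAC — no ATG→stop ORF.
Frame -2: CAC CGA AAA TCT GGA TCT AGC CCA CGG CTC TTT GGC GGG GCC ACA TGA AGC GGA CAC CGG TTC AAA CGT TAA CCC ACA — no ATG→stop ORF.
Frame -3: ACC GAA AAT CTG GAT CTA GCC CAC GGC TCT TTG GCG GGG CCA CAT GAA GCG GAC ACC GGT TCA AAC GTT AAC CCA CAT — no ATG→stop ORF.
ORFs ≥ 8 codons: frame +1 34–63 (10 codons). Count = 1.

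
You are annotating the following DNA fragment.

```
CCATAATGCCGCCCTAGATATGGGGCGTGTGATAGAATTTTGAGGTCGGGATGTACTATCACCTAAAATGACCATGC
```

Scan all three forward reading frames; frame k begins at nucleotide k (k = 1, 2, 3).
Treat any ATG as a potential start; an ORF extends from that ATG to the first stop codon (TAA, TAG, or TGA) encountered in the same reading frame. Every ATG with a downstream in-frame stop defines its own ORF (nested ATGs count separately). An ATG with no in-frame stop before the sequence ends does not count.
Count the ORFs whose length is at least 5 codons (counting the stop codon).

2

Frame 1: CCA TAA TGC CGC CCT AGA TAT GGG GCG TGT GAT AGA ATT TTG AGG TCG GGA TGT ACT ATC ACC TAA AAT GAC CAT — no ATG→stop ORF.
Frame 2: CAT AAT GCC GCC CTA GAT ATG GGG CGT GTG ATA GAA TTT TGA GGT CGG GAT GTA CTA TCA CCT AAA ATG ACC ATG — ATG at 20, stop TGA at 41 → 24 nt.
Frame 3: ATA ATG CCG CCC TAG ATA TGG GGC GTG TGA TAG AAT TTT GAG GTC GGG ATG TAC TAT CAC CTA AAA TGA CCA TGC — ATG at 6, stop TAG at 15 → 12 nt; ATG at 51, stop TGA at 69 → 21 nt.
ORFs ≥ 5 codons: frame 2 20–43 (8 codons), frame 3 51–71 (7 codons). Count = 2.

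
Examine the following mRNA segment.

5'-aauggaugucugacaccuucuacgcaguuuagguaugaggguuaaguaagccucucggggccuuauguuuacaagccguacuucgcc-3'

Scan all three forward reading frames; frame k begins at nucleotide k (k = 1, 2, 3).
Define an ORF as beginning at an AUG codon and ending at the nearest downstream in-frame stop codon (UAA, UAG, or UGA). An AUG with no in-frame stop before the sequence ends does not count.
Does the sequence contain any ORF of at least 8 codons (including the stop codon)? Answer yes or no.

Frame 1: AAU GGA UGU CUG ACA CCU UCU ACG CAG UUU AGG UAU GAG GGU UAA GUA AGC CUC UCG GGG CCU UAU GUU UAC AAG CCG UAC UUC GCC — no AUG→stop ORF.
Frame 2: AUG GAU GUC UGA CAC CUU CUA CGC AGU UUA GGU AUG AGG GUU AAG UAA GCC UCU CGG GGC CUU AUG UUU ACA AGC CGU ACU UCG — AUG at 2, stop UGA at 11 → 12 nt; AUG at 35, stop UAA at 47 → 15 nt.
Frame 3: UGG AUG UCU GAC ACC UUC UAC GCA GUU UAG GUA UGA GGG UUA AGU AAG CCU CUC GGG GCC UUA UGU UUA CAA GCC GUA CUU CGC — AUG at 6, stop UAG at 30 → 27 nt.
Frame 3 has an ORF of 9 codons (positions 6–32) ≥ 8, so yes.

yes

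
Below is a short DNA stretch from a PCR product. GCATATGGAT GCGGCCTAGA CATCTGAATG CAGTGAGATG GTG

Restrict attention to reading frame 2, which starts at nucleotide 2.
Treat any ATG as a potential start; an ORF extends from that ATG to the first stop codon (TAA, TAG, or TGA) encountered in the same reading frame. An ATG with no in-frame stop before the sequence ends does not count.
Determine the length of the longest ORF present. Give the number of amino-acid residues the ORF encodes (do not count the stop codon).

Frame 2: CAT ATG GAT GCG GCC TAG ACA TCT GAA TGC AGT GAG ATG GTG — ATG at 5, stop TAG at 17 → 15 nt.
Longest: frame 2, positions 5–19, 15 nt = 5 codons = 4 aa. → 4 amino acids.

4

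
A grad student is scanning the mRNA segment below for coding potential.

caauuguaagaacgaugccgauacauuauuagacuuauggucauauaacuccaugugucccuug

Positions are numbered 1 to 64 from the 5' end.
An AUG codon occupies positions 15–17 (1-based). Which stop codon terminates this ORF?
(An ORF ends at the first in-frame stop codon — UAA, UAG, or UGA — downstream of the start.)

Codons from position 15: AUG (15–17), CCG (18–20), AUA (21–23), CAU (24–26), UAU (27–29), UAG (30–32).
The first in-frame stop codon is UAG.

UAG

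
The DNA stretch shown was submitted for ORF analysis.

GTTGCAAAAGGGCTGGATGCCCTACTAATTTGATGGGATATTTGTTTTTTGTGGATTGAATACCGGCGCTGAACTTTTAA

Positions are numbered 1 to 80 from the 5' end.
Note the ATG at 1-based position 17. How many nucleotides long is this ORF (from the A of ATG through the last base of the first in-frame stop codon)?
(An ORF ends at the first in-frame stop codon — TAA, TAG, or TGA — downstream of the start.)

Codons from position 17: ATG (17–19), CCC (20–22), TAC (23–25), TAA (26–28).
TAA is the first in-frame stop; ORF spans 17–28, 12 nucleotides.

12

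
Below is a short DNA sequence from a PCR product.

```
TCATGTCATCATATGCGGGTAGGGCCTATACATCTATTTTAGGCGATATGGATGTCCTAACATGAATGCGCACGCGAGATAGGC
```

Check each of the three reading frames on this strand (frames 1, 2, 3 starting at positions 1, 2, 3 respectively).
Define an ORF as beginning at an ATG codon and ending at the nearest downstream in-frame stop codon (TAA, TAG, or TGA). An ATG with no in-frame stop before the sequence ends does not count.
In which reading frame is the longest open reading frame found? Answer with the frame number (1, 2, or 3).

Frame 1: TCA TGT CAT CAT ATG CGG GTA GGG CCT ATA CAT CTA TTT TAG GCG ATA TGG ATG TCC TAA CAT GAA TGC GCA CGC GAG ATA GGC — ATG at 13, stop TAG at 40 → 30 nt; ATG at 52, stop TAA at 58 → 9 nt.
Frame 2: CAT GTC ATC ATA TGC GGG TAG GGC CTA TAC ATC TAT TTT AGG CGA TAT GGA TGT CCT AAC ATG AAT GCG CAC GCG AGA TAG — ATG at 62, stop TAG at 80 → 21 nt.
Frame 3: ATG TCA TCA TAT GCG GGT AGG GCC TAT ACA TCT ATT TTA GGC GAT ATG GAT GTC CTA ACA TGA ATG CGC ACG CGA GAT AGG — ATG at 3, stop TGA at 63 → 63 nt; ATG at 48, stop TGA at 63 → 18 nt.
Longest ORF is 63 nt in frame 3 (positions 3–65).

3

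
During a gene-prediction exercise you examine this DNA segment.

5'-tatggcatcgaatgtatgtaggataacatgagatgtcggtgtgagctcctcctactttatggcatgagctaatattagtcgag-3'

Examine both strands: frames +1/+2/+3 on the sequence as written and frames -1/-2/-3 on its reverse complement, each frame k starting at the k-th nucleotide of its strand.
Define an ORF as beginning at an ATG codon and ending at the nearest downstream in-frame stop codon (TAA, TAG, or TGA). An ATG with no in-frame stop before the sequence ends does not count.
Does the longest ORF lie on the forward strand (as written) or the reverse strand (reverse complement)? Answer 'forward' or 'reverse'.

forward

Reverse complement (5'→3'): CTCGACTAATATTAGCTCATGCCATAAAGTAGGAGGAGCTCACACCGACATCTCATGTTATCCTACATACATTCGATGCCATA
Frame +1: TAT GGC ATC GAA TGT ATG TAG GAT AAC ATG AGA TGT CGG TGT GAG CTC CTC CTA CTT TAT GGC ATG AGC TAA TAT TAG TCG — ATG at 16, stop TAG at 19 → 6 nt; ATG at 28, stop TAA at 70 → 45 nt; ATG at 64, stop TAA at 70 → 9 nt.
Frame +2: ATG GCA TCG AAT GTA TGT AGG ATA ACA TGA GAT GTC GGT GTG AGC TCC TCC TAC TTT ATG GCA TGA GCT AAT ATT AGT CGA — ATG at 2, stop TGA at 29 → 30 nt; ATG at 59, stop TGA at 65 → 9 nt.
Frame +3: TGG CAT CGA ATG TAT GTA GGA TAA CAT GAG ATG TCG GTG TGA GCT CCT CCT ACT TTA TGG CAT GAG CTA ATA TTA GTC GAG — ATG at 12, stop TAA at 24 → 15 nt; ATG at 33, stop TGA at 42 → 12 nt.
Frame -1: CTC GAC TAA TAT TAG CTC ATG CCA TAA AGT AGG AGG AGC TCA CAC CGA CAT CTC ATG TTA TCC TAC ATA CAT TCG ATG CCA — ATG at 19, stop TAA at 25 → 9 nt.
Frame -2: TCG ACT AAT ATT AGC TCA TGC CAT AAA GTA GGA GGA GCT CAC ACC GAC ATC TCA TGT TAT CCT ACA TAC ATT CGA TGC CAT — no ATG→stop ORF.
Frame -3: CGA CTA ATA TTA GCT CAT GCC ATA AAG TAG GAG GAG CTC ACA CCG ACA TCT CAT GTT ATC CTA CAT ACA TTC GAT GCC ATA — no ATG→stop ORF.
Forward-strand max 45 nt; reverse-strand max 9 nt. The forward strand has the longer ORF.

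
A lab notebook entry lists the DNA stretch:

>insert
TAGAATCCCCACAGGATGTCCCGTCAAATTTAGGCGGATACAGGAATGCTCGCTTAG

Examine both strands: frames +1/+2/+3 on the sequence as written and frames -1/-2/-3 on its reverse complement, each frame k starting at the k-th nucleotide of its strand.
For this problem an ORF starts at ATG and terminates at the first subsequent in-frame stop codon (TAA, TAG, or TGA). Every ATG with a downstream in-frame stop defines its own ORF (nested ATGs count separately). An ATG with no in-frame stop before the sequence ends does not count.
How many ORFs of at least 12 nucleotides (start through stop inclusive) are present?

2

Reverse complement (5'→3'): CTAAGCGAGCATTCCTGTATCCGCCTAAATTTGACGGGACATCCTGTGGGGATTCTA
Frame +1: TAG AAT CCC CAC AGG ATG TCC CGT CAA ATT TAG GCG GAT ACA GGA ATG CTC GCT TAG — ATG at 16, stop TAG at 31 → 18 nt; ATG at 46, stop TAG at 55 → 12 nt.
Frame +2: AGA ATC CCC ACA GGA TGT CCC GTC AAA TTT AGG CGG ATA CAG GAA TGC TCG CTT — no ATG→stop ORF.
Frame +3: GAA TCC CCA CAG GAT GTC CCG TCA AAT TTA GGC GGA TAC AGG AAT GCT CGC TTA — no ATG→stop ORF.
Frame -1: CTA AGC GAG CAT TCC TGT ATC CGC CTA AAT TTG ACG GGA CAT CCT GTG GGG ATT CTA — no ATG→stop ORF.
Frame -2: TAA GCG AGC ATT CCT GTA TCC GCC TAA ATT TGA CGG GAC ATC CTG TGG GGA TTC — no ATG→stop ORF.
Frame -3: AAG CGA GCA TTC CTG TAT CCG CCT AAA TTT GAC GGG ACA TCC TGT GGG GAT TCT — no ATG→stop ORF.
ORFs ≥ 12 nucleotides: frame +1 16–33 (18 nucleotides), frame +1 46–57 (12 nucleotides). Count = 2.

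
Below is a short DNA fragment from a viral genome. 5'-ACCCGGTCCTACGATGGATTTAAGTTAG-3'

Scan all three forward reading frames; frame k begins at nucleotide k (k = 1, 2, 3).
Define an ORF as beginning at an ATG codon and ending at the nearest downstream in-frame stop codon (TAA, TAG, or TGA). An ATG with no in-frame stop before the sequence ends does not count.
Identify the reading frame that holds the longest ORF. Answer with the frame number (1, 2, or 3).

2

Frame 1: ACC CGG TCC TAC GAT GGA TTT AAG TTA — no ATG→stop ORF.
Frame 2: CCC GGT CCT ACG ATG GAT TTA AGT TAG — ATG at 14, stop TAG at 26 → 15 nt.
Frame 3: CCG GTC CTA CGA TGG ATT TAA GTT — no ATG→stop ORF.
Longest ORF is 15 nt in frame 2 (positions 14–28).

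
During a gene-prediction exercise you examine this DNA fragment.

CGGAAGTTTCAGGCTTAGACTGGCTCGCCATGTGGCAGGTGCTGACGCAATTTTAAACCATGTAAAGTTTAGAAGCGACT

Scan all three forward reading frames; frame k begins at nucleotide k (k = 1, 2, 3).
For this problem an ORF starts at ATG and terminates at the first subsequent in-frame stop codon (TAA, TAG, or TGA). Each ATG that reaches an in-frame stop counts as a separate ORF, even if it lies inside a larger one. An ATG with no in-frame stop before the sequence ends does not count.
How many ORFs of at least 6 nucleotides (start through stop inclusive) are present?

Frame 1: CGG AAG TTT CAG GCT TAG ACT GGC TCG CCA TGT GGC AGG TGC TGA CGC AAT TTT AAA CCA TGT AAA GTT TAG AAG CGA — no ATG→stop ORF.
Frame 2: GGA AGT TTC AGG CTT AGA CTG GCT CGC CAT GTG GCA GGT GCT GAC GCA ATT TTA AAC CAT GTA AAG TTT AGA AGC GAC — no ATG→stop ORF.
Frame 3: GAA GTT TCA GGC TTA GAC TGG CTC GCC ATG TGG CAG GTG CTG ACG CAA TTT TAA ACC ATG TAA AGT TTA GAA GCG ACT — ATG at 30, stop TAA at 54 → 27 nt; ATG at 60, stop TAA at 63 → 6 nt.
ORFs ≥ 6 nucleotides: frame 3 30–56 (27 nucleotides), frame 3 60–65 (6 nucleotides). Count = 2.

2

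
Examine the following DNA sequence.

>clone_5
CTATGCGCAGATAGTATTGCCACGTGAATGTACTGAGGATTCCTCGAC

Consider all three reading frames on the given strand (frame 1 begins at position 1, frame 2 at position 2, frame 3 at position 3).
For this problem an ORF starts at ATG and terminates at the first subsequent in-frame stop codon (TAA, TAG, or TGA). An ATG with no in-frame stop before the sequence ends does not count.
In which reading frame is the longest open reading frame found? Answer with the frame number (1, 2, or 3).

3

Frame 1: CTA TGC GCA GAT AGT ATT GCC ACG TGA ATG TAC TGA GGA TTC CTC GAC — ATG at 28, stop TGA at 34 → 9 nt.
Frame 2: TAT GCG CAG ATA GTA TTG CCA CGT GAA TGT ACT GAG GAT TCC TCG — no ATG→stop ORF.
Frame 3: ATG CGC AGA TAG TAT TGC CAC GTG AAT GTA CTG AGG ATT CCT CGA — ATG at 3, stop TAG at 12 → 12 nt.
Longest ORF is 12 nt in frame 3 (positions 3–14).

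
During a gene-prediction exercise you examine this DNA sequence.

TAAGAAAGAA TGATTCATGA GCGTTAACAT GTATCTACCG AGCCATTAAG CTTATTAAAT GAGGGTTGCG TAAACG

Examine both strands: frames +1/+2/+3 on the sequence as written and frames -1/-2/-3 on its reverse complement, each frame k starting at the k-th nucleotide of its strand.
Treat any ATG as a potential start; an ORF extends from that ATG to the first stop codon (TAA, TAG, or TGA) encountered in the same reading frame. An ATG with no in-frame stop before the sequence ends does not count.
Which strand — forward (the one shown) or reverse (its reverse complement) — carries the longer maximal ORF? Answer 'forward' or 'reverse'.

Reverse complement (5'→3'): CGTTTACGCAACCCTCATTTAATAAGCTTAATGGCTCGGTAGATACATGTTAACGCTCATGAATCATTCTTTCTTA
Frame +1: TAA GAA AGA ATG ATT CAT GAG CGT TAA CAT GTA TCT ACC GAG CCA TTA AGC TTA TTA AAT GAG GGT TGC GTA AAC — ATG at 10, stop TAA at 25 → 18 nt.
Frame +2: AAG AAA GAA TGA TTC ATG AGC GTT AAC ATG TAT CTA CCG AGC CAT TAA GCT TAT TAA ATG AGG GTT GCG TAA ACG — ATG at 17, stop TAA at 47 → 33 nt; ATG at 29, stop TAA at 47 → 21 nt; ATG at 59, stop TAA at 71 → 15 nt.
Frame +3: AGA AAG AAT GAT TCA TGA GCG TTA ACA TGT ATC TAC CGA GCC ATT AAG CTT ATT AAA TGA GGG TTG CGT AAA — no ATG→stop ORF.
Frame -1: CGT TTA CGC AAC CCT CAT TTA ATA AGC TTA ATG GCT CGG TAG ATA CAT GTT AAC GCT CAT GAA TCA TTC TTT CTT — ATG at 31, stop TAG at 40 → 12 nt.
Frame -2: GTT TAC GCA ACC CTC ATT TAA TAA GCT TAA TGG CTC GGT AGA TAC ATG TTA ACG CTC ATG AAT CAT TCT TTC TTA — no ATG→stop ORF.
Frame -3: TTT ACG CAA CCC TCA TTT AAT AAG CTT AAT GGC TCG GTA GAT ACA TGT TAA CGC TCA TGA ATC ATT CTT TCT — no ATG→stop ORF.
Forward-strand max 33 nt; reverse-strand max 12 nt. The forward strand has the longer ORF.

forward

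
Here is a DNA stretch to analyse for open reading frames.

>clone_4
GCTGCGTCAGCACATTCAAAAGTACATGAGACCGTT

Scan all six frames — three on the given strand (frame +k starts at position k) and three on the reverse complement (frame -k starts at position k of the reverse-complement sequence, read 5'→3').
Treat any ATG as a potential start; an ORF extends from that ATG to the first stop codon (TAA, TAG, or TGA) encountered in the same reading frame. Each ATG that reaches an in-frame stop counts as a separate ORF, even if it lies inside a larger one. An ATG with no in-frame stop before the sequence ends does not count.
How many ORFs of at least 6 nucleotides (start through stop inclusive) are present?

Reverse complement (5'→3'): AACGGTCTCATGTACTTTTGAATGTGCTGACGCAGC
Frame +1: GCT GCG TCA GCA CAT TCA AAA GTA CAT GAG ACC GTT — no ATG→stop ORF.
Frame +2: CTG CGT CAG CAC ATT CAA AAG TAC ATG AGA CCG — no ATG→stop ORF.
Frame +3: TGC GTC AGC ACA TTC AAA AGT ACA TGA GAC CGT — no ATG→stop ORF.
Frame -1: AAC GGT CTC ATG TAC TTT TGA ATG TGC TGA CGC AGC — ATG at 10, stop TGA at 19 → 12 nt; ATG at 22, stop TGA at 28 → 9 nt.
Frame -2: ACG GTC TCA TGT ACT TTT GAA TGT GCT GAC GCA — no ATG→stop ORF.
Frame -3: CGG TCT CAT GTA CTT TTG AAT GTG CTG ACG CAG — no ATG→stop ORF.
ORFs ≥ 6 nucleotides: frame -1 10–21 (12 nucleotides), frame -1 22–30 (9 nucleotides). Count = 2.

2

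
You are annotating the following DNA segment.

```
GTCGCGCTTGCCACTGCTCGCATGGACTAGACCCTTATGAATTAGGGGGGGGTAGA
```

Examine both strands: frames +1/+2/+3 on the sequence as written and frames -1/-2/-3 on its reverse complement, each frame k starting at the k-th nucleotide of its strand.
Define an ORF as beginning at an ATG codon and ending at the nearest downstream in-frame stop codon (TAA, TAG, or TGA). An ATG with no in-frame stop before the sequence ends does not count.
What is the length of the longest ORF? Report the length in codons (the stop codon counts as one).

Reverse complement (5'→3'): TCTACCCCCCCCTAATTCATAAGGGTCTAGTCCATGCGAGCAGTGGCAAGCGCGAC
Frame +1: GTC GCG CTT GCC ACT GCT CGC ATG GAC TAG ACC CTT ATG AAT TAG GGG GGG GTA — ATG at 22, stop TAG at 28 → 9 nt; ATG at 37, stop TAG at 43 → 9 nt.
Frame +2: TCG CGC TTG CCA CTG CTC GCA TGG ACT AGA CCC TTA TGA ATT AGG GGG GGG TAG — no ATG→stop ORF.
Frame +3: CGC GCT TGC CAC TGC TCG CAT GGA CTA GAC CCT TAT GAA TTA GGG GGG GGT AGA — no ATG→stop ORF.
Frame -1: TCT ACC CCC CCC TAA TTC ATA AGG GTC TAG TCC ATG CGA GCA GTG GCA AGC GCG — no ATG→stop ORF.
Frame -2: CTA CCC CCC CCT AAT TCA TAA GGG TCT AGT CCA TGC GAG CAG TGG CAA GCG CGA — no ATG→stop ORF.
Frame -3: TAC CCC CCC CTA ATT CAT AAG GGT CTA GTC CAT GCG AGC AGT GGC AAG CGC GAC — no ATG→stop ORF.
Longest: frame +1, positions 22–30, 9 nt = 3 codons = 2 aa. → 3 codons.

3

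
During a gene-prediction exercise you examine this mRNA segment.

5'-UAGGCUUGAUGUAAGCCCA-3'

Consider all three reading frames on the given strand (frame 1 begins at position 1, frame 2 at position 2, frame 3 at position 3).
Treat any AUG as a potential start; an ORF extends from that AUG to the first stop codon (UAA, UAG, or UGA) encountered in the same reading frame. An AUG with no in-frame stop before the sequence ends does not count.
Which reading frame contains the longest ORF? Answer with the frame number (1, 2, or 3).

3

Frame 1: UAG GCU UGA UGU AAG CCC — no AUG→stop ORF.
Frame 2: AGG CUU GAU GUA AGC CCA — no AUG→stop ORF.
Frame 3: GGC UUG AUG UAA GCC — AUG at 9, stop UAA at 12 → 6 nt.
Longest ORF is 6 nt in frame 3 (positions 9–14).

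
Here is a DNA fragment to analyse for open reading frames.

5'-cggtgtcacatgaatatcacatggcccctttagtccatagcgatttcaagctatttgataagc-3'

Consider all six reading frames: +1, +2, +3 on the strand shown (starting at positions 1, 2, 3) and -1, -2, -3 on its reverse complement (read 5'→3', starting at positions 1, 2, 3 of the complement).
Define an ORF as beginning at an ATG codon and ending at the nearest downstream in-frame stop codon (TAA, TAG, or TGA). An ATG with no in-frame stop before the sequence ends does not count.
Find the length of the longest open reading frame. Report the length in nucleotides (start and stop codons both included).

24

Reverse complement (5'→3'): GCTTATCAAATAGCTTGAAATCGCTATGGACTAAAGGGGCCATGTGATATTCATGTGACACCG
Frame +1: CGG TGT CAC ATG AAT ATC ACA TGG CCC CTT TAG TCC ATA GCG ATT TCA AGC TAT TTG ATA AGC — ATG at 10, stop TAG at 31 → 24 nt.
Frame +2: GGT GTC ACA TGA ATA TCA CAT GGC CCC TTT AGT CCA TAG CGA TTT CAA GCT ATT TGA TAA — no ATG→stop ORF.
Frame +3: GTG TCA CAT GAA TAT CAC ATG GCC CCT TTA GTC CAT AGC GAT TTC AAG CTA TTT GAT AAG — no ATG→stop ORF.
Frame -1: GCT TAT CAA ATA GCT TGA AAT CGC TAT GGA CTA AAG GGG CCA TGT GAT ATT CAT GTG ACA CCG — no ATG→stop ORF.
Frame -2: CTT ATC AAA TAG CTT GAA ATC GCT ATG GAC TAA AGG GGC CAT GTG ATA TTC ATG TGA CAC — ATG at 26, stop TAA at 32 → 9 nt; ATG at 53, stop TGA at 56 → 6 nt.
Frame -3: TTA TCA AAT AGC TTG AAA TCG CTA TGG ACT AAA GGG GCC ATG TGA TAT TCA TGT GAC ACC — ATG at 42, stop TGA at 45 → 6 nt.
Longest: frame +1, positions 10–33, 24 nt = 8 codons = 7 aa. → 24 nucleotides.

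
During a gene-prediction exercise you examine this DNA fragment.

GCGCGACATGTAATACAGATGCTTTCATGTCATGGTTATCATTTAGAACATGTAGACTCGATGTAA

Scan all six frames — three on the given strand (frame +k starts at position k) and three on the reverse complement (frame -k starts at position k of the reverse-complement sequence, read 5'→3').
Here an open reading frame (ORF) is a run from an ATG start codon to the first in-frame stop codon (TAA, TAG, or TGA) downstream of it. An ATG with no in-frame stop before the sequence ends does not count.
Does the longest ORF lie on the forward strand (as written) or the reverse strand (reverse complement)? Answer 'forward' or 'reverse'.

Reverse complement (5'→3'): TTACATCGAGTCTACATGTTCTAAATGATAACCATGACATGAAAGCATCTGTATTACATGTCGCGC
Frame +1: GCG CGA CAT GTA ATA CAG ATG CTT TCA TGT CAT GGT TAT CAT TTA GAA CAT GTA GAC TCG ATG TAA — ATG at 19, stop TAA at 64 → 48 nt; ATG at 61, stop TAA at 64 → 6 nt.
Frame +2: CGC GAC ATG TAA TAC AGA TGC TTT CAT GTC ATG GTT ATC ATT TAG AAC ATG TAG ACT CGA TGT — ATG at 8, stop TAA at 11 → 6 nt; ATG at 32, stop TAG at 44 → 15 nt; ATG at 50, stop TAG at 53 → 6 nt.
Frame +3: GCG ACA TGT AAT ACA GAT GCT TTC ATG TCA TGG TTA TCA TTT AGA ACA TGT AGA CTC GAT GTA — no ATG→stop ORF.
Frame -1: TTA CAT CGA GTC TAC ATG TTC TAA ATG ATA ACC ATG ACA TGA AAG CAT CTG TAT TAC ATG TCG CGC — ATG at 16, stop TAA at 22 → 9 nt; ATG at 25, stop TGA at 40 → 18 nt; ATG at 34, stop TGA at 40 → 9 nt.
Frame -2: TAC ATC GAG TCT ACA TGT TCT AAA TGA TAA CCA TGA CAT GAA AGC ATC TGT ATT ACA TGT CGC — no ATG→stop ORF.
Frame -3: ACA TCG AGT CTA CAT GTT CTA AAT GAT AAC CAT GAC ATG AAA GCA TCT GTA TTA CAT GTC GCG — no ATG→stop ORF.
Forward-strand max 48 nt; reverse-strand max 18 nt. The forward strand has the longer ORF.

forward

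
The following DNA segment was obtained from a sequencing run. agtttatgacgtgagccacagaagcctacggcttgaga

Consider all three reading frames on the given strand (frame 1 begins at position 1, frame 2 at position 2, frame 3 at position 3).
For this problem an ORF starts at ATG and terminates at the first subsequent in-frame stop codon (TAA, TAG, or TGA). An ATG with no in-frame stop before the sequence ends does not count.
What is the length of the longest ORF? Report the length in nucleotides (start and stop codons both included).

9

Frame 1: AGT TTA TGA CGT GAG CCA CAG AAG CCT ACG GCT TGA — no ATG→stop ORF.
Frame 2: GTT TAT GAC GTG AGC CAC AGA AGC CTA CGG CTT GAG — no ATG→stop ORF.
Frame 3: TTT ATG ACG TGA GCC ACA GAA GCC TAC GGC TTG AGA — ATG at 6, stop TGA at 12 → 9 nt.
Longest: frame 3, positions 6–14, 9 nt = 3 codons = 2 aa. → 9 nucleotides.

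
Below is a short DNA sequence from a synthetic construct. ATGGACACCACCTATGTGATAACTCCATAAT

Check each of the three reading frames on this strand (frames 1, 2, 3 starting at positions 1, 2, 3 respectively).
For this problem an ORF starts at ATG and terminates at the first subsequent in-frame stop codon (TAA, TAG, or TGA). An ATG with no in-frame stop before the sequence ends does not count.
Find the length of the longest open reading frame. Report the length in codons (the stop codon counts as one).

10

Frame 1: ATG GAC ACC ACC TAT GTG ATA ACT CCA TAA — ATG at 1, stop TAA at 28 → 30 nt.
Frame 2: TGG ACA CCA CCT ATG TGA TAA CTC CAT AAT — ATG at 14, stop TGA at 17 → 6 nt.
Frame 3: GGA CAC CAC CTA TGT GAT AAC TCC ATA — no ATG→stop ORF.
Longest: frame 1, positions 1–30, 30 nt = 10 codons = 9 aa. → 10 codons.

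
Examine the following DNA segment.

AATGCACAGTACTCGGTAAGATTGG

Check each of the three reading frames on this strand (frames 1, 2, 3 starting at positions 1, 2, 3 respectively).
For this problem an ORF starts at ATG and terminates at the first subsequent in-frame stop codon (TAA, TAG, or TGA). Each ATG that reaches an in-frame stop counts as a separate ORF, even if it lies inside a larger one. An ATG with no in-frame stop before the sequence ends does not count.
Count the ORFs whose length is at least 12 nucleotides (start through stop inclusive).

Frame 1: AAT GCA CAG TAC TCG GTA AGA TTG — no ATG→stop ORF.
Frame 2: ATG CAC AGT ACT CGG TAA GAT TGG — ATG at 2, stop TAA at 17 → 18 nt.
Frame 3: TGC ACA GTA CTC GGT AAG ATT — no ATG→stop ORF.
ORFs ≥ 12 nucleotides: frame 2 2–19 (18 nucleotides). Count = 1.

1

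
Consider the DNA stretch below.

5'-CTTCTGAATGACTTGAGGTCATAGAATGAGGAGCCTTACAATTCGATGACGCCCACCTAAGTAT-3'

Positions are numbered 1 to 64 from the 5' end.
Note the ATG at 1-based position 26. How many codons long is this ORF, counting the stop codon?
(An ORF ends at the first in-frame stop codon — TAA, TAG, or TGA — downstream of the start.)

8

Codons from position 26: ATG (26–28), AGG (29–31), AGC (32–34), CTT (35–37), ACA (38–40), ATT (41–43), CGA (44–46), TGA (47–49).
TGA is the first in-frame stop; that's 8 codons including the stop.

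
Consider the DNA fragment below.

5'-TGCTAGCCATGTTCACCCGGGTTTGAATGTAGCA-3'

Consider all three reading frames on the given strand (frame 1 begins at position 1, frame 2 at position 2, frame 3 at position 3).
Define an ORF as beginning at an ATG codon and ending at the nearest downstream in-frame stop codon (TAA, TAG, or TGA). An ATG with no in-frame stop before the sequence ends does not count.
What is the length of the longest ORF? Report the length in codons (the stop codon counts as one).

6

Frame 1: TGC TAG CCA TGT TCA CCC GGG TTT GAA TGT AGC — no ATG→stop ORF.
Frame 2: GCT AGC CAT GTT CAC CCG GGT TTG AAT GTA GCA — no ATG→stop ORF.
Frame 3: CTA GCC ATG TTC ACC CGG GTT TGA ATG TAG — ATG at 9, stop TGA at 24 → 18 nt; ATG at 27, stop TAG at 30 → 6 nt.
Longest: frame 3, positions 9–26, 18 nt = 6 codons = 5 aa. → 6 codons.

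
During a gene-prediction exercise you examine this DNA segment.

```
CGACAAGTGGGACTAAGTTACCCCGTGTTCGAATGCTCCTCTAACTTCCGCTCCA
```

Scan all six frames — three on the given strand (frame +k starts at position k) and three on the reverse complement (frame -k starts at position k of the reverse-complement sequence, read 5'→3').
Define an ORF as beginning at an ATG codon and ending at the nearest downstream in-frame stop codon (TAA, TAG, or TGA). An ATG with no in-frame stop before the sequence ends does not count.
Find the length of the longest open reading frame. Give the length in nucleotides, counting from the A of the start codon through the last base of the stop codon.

12

Reverse complement (5'→3'): TGGAGCGGAAGTTAGAGGAGCATTCGAACACGGGGTAACTTAGTCCCACTTGTCG
Frame +1: CGA CAA GTG GGA CTA AGT TAC CCC GTG TTC GAA TGC TCC TCT AAC TTC CGC TCC — no ATG→stop ORF.
Frame +2: GAC AAG TGG GAC TAA GTT ACC CCG TGT TCG AAT GCT CCT CTA ACT TCC GCT CCA — no ATG→stop ORF.
Frame +3: ACA AGT GGG ACT AAG TTA CCC CGT GTT CGA ATG CTC CTC TAA CTT CCG CTC — ATG at 33, stop TAA at 42 → 12 nt.
Frame -1: TGG AGC GGA AGT TAG AGG AGC ATT CGA ACA CGG GGT AAC TTA GTC CCA CTT GTC — no ATG→stop ORF.
Frame -2: GGA GCG GAA GTT AGA GGA GCA TTC GAA CAC GGG GTA ACT TAG TCC CAC TTG TCG — no ATG→stop ORF.
Frame -3: GAG CGG AAG TTA GAG GAG CAT TCG AAC ACG GGG TAA CTT AGT CCC ACT TGT — no ATG→stop ORF.
Longest: frame +3, positions 33–44, 12 nt = 4 codons = 3 aa. → 12 nucleotides.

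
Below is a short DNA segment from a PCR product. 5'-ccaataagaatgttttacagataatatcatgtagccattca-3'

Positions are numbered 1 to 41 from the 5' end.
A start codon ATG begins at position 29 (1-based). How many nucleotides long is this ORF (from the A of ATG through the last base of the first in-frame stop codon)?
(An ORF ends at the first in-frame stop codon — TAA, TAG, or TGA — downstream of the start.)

6

Codons from position 29: ATG (29–31), TAG (32–34).
TAG is the first in-frame stop; ORF spans 29–34, 6 nucleotides.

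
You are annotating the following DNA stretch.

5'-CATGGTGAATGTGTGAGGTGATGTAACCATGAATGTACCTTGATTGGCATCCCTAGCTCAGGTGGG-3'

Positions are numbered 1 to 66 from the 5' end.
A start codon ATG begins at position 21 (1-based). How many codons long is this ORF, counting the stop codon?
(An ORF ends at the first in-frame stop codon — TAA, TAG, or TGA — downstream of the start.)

2

Codons from position 21: ATG (21–23), TAA (24–26).
TAA is the first in-frame stop; that's 2 codons including the stop.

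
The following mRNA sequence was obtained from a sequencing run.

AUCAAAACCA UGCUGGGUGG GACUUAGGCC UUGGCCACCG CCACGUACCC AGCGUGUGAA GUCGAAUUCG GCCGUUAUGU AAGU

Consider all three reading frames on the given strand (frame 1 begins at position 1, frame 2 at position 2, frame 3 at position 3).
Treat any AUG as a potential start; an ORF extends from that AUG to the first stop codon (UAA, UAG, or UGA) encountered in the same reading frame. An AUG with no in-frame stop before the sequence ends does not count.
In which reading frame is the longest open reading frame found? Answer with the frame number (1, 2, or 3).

Frame 1: AUC AAA ACC AUG CUG GGU GGG ACU UAG GCC UUG GCC ACC GCC ACG UAC CCA GCG UGU GAA GUC GAA UUC GGC CGU UAU GUA AGU — AUG at 10, stop UAG at 25 → 18 nt.
Frame 2: UCA AAA CCA UGC UGG GUG GGA CUU AGG CCU UGG CCA CCG CCA CGU ACC CAG CGU GUG AAG UCG AAU UCG GCC GUU AUG UAA — AUG at 77, stop UAA at 80 → 6 nt.
Frame 3: CAA AAC CAU GCU GGG UGG GAC UUA GGC CUU GGC CAC CGC CAC GUA CCC AGC GUG UGA AGU CGA AUU CGG CCG UUA UGU AAG — no AUG→stop ORF.
Longest ORF is 18 nt in frame 1 (positions 10–27).

1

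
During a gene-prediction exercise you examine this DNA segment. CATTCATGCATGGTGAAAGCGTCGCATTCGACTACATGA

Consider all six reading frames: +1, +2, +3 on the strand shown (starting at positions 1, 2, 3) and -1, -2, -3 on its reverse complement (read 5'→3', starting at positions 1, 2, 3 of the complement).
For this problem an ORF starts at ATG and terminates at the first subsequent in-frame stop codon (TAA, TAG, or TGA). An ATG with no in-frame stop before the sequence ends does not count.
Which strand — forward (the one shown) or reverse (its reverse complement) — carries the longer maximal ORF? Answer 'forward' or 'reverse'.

Reverse complement (5'→3'): TCATGTAGTCGAATGCGACGCTTTCACCATGCATGAATG
Frame +1: CAT TCA TGC ATG GTG AAA GCG TCG CAT TCG ACT ACA TGA — ATG at 10, stop TGA at 37 → 30 nt.
Frame +2: ATT CAT GCA TGG TGA AAG CGT CGC ATT CGA CTA CAT — no ATG→stop ORF.
Frame +3: TTC ATG CAT GGT GAA AGC GTC GCA TTC GAC TAC ATG — no ATG→stop ORF.
Frame -1: TCA TGT AGT CGA ATG CGA CGC TTT CAC CAT GCA TGA ATG — ATG at 13, stop TGA at 34 → 24 nt.
Frame -2: CAT GTA GTC GAA TGC GAC GCT TTC ACC ATG CAT GAA — no ATG→stop ORF.
Frame -3: ATG TAG TCG AAT GCG ACG CTT TCA CCA TGC ATG AAT — ATG at 3, stop TAG at 6 → 6 nt.
Forward-strand max 30 nt; reverse-strand max 24 nt. The forward strand has the longer ORF.

forward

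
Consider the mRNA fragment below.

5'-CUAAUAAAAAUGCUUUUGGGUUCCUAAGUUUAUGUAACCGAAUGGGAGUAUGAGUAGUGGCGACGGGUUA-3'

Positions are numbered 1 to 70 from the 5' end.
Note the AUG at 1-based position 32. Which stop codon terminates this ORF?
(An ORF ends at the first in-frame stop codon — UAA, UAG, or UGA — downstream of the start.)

Codons from position 32: AUG (32–34), UAA (35–37).
The first in-frame stop codon is UAA.

UAA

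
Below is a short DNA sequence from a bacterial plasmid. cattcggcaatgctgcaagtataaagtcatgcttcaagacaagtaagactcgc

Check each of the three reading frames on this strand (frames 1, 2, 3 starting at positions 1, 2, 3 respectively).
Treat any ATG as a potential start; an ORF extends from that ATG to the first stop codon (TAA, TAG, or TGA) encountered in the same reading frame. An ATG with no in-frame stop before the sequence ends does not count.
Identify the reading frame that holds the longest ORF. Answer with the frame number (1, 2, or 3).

2

Frame 1: CAT TCG GCA ATG CTG CAA GTA TAA AGT CAT GCT TCA AGA CAA GTA AGA CTC — ATG at 10, stop TAA at 22 → 15 nt.
Frame 2: ATT CGG CAA TGC TGC AAG TAT AAA GTC ATG CTT CAA GAC AAG TAA GAC TCG — ATG at 29, stop TAA at 44 → 18 nt.
Frame 3: TTC GGC AAT GCT GCA AGT ATA AAG TCA TGC TTC AAG ACA AGT AAG ACT CGC — no ATG→stop ORF.
Longest ORF is 18 nt in frame 2 (positions 29–46).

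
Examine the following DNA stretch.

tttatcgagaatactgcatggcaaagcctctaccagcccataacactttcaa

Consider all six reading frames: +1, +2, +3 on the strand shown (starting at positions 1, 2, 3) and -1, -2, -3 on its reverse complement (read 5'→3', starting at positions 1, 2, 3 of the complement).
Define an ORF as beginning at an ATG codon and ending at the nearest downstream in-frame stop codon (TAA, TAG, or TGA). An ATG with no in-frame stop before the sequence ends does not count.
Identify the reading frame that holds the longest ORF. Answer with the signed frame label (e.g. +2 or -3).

Reverse complement (5'→3'): TTGAAAGTGTTATGGGCTGGTAGAGGCTTTGCCATGCAGTATTCTCGATAAA
Frame +1: TTT ATC GAG AAT ACT GCA TGG CAA AGC CTC TAC CAG CCC ATA ACA CTT TCA — no ATG→stop ORF.
Frame +2: TTA TCG AGA ATA CTG CAT GGC AAA GCC TCT ACC AGC CCA TAA CAC TTT CAA — no ATG→stop ORF.
Frame +3: TAT CGA GAA TAC TGC ATG GCA AAG CCT CTA CCA GCC CAT AAC ACT TTC — no ATG→stop ORF.
Frame -1: TTG AAA GTG TTA TGG GCT GGT AGA GGC TTT GCC ATG CAG TAT TCT CGA TAA — ATG at 34, stop TAA at 49 → 18 nt.
Frame -2: TGA AAG TGT TAT GGG CTG GTA GAG GCT TTG CCA TGC AGT ATT CTC GAT AAA — no ATG→stop ORF.
Frame -3: GAA AGT GTT ATG GGC TGG TAG AGG CTT TGC CAT GCA GTA TTC TCG ATA — ATG at 12, stop TAG at 21 → 12 nt.
Longest ORF is 18 nt in frame -1 (positions 34–51).

-1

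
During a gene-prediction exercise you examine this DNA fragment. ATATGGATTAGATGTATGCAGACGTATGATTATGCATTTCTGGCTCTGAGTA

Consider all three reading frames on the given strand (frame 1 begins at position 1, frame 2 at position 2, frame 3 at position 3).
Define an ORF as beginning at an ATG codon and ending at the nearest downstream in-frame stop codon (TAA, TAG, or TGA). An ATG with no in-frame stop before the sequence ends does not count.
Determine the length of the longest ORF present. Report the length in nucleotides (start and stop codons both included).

Frame 1: ATA TGG ATT AGA TGT ATG CAG ACG TAT GAT TAT GCA TTT CTG GCT CTG AGT — no ATG→stop ORF.
Frame 2: TAT GGA TTA GAT GTA TGC AGA CGT ATG ATT ATG CAT TTC TGG CTC TGA GTA — ATG at 26, stop TGA at 47 → 24 nt; ATG at 32, stop TGA at 47 → 18 nt.
Frame 3: ATG GAT TAG ATG TAT GCA GAC GTA TGA TTA TGC ATT TCT GGC TCT GAG — ATG at 3, stop TAG at 9 → 9 nt; ATG at 12, stop TGA at 27 → 18 nt.
Longest: frame 2, positions 26–49, 24 nt = 8 codons = 7 aa. → 24 nucleotides.

24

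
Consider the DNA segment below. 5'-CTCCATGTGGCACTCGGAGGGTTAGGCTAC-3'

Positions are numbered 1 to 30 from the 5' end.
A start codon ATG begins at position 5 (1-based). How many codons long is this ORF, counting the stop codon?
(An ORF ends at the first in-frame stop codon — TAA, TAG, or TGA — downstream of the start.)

Codons from position 5: ATG (5–7), TGG (8–10), CAC (11–13), TCG (14–16), GAG (17–19), GGT (20–22), TAG (23–25).
TAG is the first in-frame stop; that's 7 codons including the stop.

7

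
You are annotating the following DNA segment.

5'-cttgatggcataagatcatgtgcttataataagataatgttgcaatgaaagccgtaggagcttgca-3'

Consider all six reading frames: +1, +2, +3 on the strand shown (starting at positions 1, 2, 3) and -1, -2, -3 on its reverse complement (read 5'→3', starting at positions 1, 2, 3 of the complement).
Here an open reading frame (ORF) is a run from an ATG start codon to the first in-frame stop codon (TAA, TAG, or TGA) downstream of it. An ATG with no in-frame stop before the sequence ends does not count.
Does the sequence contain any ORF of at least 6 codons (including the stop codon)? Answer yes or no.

no

Reverse complement (5'→3'): TGCAAGCTCCTACGGCTTTCATTGCAACATTATCTTATTATAAGCACATGATCTTATGCCATCAAG
Frame +1: CTT GAT GGC ATA AGA TCA TGT GCT TAT AAT AAG ATA ATG TTG CAA TGA AAG CCG TAG GAG CTT GCA — ATG at 37, stop TGA at 46 → 12 nt.
Frame +2: TTG ATG GCA TAA GAT CAT GTG CTT ATA ATA AGA TAA TGT TGC AAT GAA AGC CGT AGG AGC TTG — ATG at 5, stop TAA at 11 → 9 nt.
Frame +3: TGA TGG CAT AAG ATC ATG TGC TTA TAA TAA GAT AAT GTT GCA ATG AAA GCC GTA GGA GCT TGC — ATG at 18, stop TAA at 27 → 12 nt.
Frame -1: TGC AAG CTC CTA CGG CTT TCA TTG CAA CAT TAT CTT ATT ATA AGC ACA TGA TCT TAT GCC ATC AAG — no ATG→stop ORF.
Frame -2: GCA AGC TCC TAC GGC TTT CAT TGC AAC ATT ATC TTA TTA TAA GCA CAT GAT CTT ATG CCA TCA — no ATG→stop ORF.
Frame -3: CAA GCT CCT ACG GCT TTC ATT GCA ACA TTA TCT TAT TAT AAG CAC ATG ATC TTA TGC CAT CAA — no ATG→stop ORF.
Largest ORF found is 4 codons < 6, so no.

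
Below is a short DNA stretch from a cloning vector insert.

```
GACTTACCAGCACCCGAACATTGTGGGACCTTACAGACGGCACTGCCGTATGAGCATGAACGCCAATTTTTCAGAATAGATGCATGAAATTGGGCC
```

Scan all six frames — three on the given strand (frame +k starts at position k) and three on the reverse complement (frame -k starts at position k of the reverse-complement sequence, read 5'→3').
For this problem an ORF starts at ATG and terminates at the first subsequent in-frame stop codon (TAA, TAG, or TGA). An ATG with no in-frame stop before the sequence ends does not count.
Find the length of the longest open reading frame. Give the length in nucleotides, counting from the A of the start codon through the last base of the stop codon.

Reverse complement (5'→3'): GGCCCAATTTCATGCATCTATTCTGAAAAATTGGCGTTCATGCTCATACGGCAGTGCCGTCTGTAAGGTCCCACAATGTTCGGGTGCTGGTAAGTC
Frame +1: GAC TTA CCA GCA CCC GAA CAT TGT GGG ACC TTA CAG ACG GCA CTG CCG TAT GAG CAT GAA CGC CAA TTT TTC AGA ATA GAT GCA TGA AAT TGG GCC — no ATG→stop ORF.
Frame +2: ACT TAC CAG CAC CCG AAC ATT GTG GGA CCT TAC AGA CGG CAC TGC CGT ATG AGC ATG AAC GCC AAT TTT TCA GAA TAG ATG CAT GAA ATT GGG — ATG at 50, stop TAG at 77 → 30 nt; ATG at 56, stop TAG at 77 → 24 nt.
Frame +3: CTT ACC AGC ACC CGA ACA TTG TGG GAC CTT ACA GAC GGC ACT GCC GTA TGA GCA TGA ACG CCA ATT TTT CAG AAT AGA TGC ATG AAA TTG GGC — no ATG→stop ORF.
Frame -1: GGC CCA ATT TCA TGC ATC TAT TCT GAA AAA TTG GCG TTC ATG CTC ATA CGG CAG TGC CGT CTG TAA GGT CCC ACA ATG TTC GGG TGC TGG TAA GTC — ATG at 40, stop TAA at 64 → 27 nt; ATG at 76, stop TAA at 91 → 18 nt.
Frame -2: GCC CAA TTT CAT GCA TCT ATT CTG AAA AAT TGG CGT TCA TGC TCA TAC GGC AGT GCC GTC TGT AAG GTC CCA CAA TGT TCG GGT GCT GGT AAG — no ATG→stop ORF.
Frame -3: CCC AAT TTC ATG CAT CTA TTC TGA AAA ATT GGC GTT CAT GCT CAT ACG GCA GTG CCG TCT GTA AGG TCC CAC AAT GTT CGG GTG CTG GTA AGT — ATG at 12, stop TGA at 24 → 15 nt.
Longest: frame +2, positions 50–79, 30 nt = 10 codons = 9 aa. → 30 nucleotides.

30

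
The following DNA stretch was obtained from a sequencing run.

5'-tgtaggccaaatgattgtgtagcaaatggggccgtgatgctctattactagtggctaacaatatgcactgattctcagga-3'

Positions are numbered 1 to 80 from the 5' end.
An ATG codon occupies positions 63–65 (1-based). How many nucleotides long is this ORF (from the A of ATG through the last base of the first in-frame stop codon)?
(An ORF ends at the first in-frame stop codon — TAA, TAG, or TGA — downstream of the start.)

9

Codons from position 63: ATG (63–65), CAC (66–68), TGA (69–71).
TGA is the first in-frame stop; ORF spans 63–71, 9 nucleotides.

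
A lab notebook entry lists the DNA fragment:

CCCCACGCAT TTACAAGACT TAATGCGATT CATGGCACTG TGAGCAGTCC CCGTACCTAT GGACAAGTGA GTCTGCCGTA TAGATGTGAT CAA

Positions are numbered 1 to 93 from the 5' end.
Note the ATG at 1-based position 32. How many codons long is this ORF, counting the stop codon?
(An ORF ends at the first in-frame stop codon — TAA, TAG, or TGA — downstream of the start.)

4

Codons from position 32: ATG (32–34), GCA (35–37), CTG (38–40), TGA (41–43).
TGA is the first in-frame stop; that's 4 codons including the stop.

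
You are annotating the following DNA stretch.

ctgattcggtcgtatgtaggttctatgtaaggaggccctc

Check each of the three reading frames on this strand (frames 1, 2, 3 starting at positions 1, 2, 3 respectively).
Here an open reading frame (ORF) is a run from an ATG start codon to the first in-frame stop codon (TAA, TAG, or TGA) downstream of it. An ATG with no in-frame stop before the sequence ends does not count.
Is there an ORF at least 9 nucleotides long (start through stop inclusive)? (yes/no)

no

Frame 1: CTG ATT CGG TCG TAT GTA GGT TCT ATG TAA GGA GGC CCT — ATG at 25, stop TAA at 28 → 6 nt.
Frame 2: TGA TTC GGT CGT ATG TAG GTT CTA TGT AAG GAG GCC CTC — ATG at 14, stop TAG at 17 → 6 nt.
Frame 3: GAT TCG GTC GTA TGT AGG TTC TAT GTA AGG AGG CCC — no ATG→stop ORF.
Largest ORF found is 6 nucleotides < 9, so no.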